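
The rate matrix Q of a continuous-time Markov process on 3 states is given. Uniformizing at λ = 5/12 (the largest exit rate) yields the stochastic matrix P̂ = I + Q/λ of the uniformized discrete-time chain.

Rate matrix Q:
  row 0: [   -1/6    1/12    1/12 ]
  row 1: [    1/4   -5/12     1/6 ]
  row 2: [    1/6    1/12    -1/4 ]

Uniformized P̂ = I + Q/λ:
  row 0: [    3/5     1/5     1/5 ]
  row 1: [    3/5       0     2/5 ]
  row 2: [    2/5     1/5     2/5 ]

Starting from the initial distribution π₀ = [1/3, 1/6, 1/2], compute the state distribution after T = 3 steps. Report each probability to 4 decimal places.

π = [0.5400, 0.1667, 0.2933]

t=0: π = [0.3333, 0.1667, 0.5000]
t=1: π = [0.5000, 0.1667, 0.3333]
t=2: π = [0.5333, 0.1667, 0.3000]
t=3: π = [0.5400, 0.1667, 0.2933]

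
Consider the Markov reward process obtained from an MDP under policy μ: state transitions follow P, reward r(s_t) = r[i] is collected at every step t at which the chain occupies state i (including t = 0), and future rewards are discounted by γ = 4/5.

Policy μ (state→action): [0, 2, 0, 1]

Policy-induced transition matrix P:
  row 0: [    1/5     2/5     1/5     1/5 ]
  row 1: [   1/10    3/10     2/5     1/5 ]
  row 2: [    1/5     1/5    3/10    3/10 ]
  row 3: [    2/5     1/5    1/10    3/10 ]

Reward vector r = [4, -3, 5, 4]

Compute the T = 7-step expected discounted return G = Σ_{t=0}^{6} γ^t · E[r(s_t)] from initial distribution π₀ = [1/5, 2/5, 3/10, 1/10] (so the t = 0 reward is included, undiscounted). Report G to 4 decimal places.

t=0: π = [0.2000, 0.4000, 0.3000, 0.1000], E[r] = 1.5000, γ^t·E[r] = 1.500000, running G = 1.500000
t=1: π = [0.1800, 0.2800, 0.3000, 0.2400], E[r] = 2.3400, γ^t·E[r] = 1.872000, running G = 3.372000
t=2: π = [0.2200, 0.2640, 0.2620, 0.2540], E[r] = 2.4140, γ^t·E[r] = 1.544960, running G = 4.916960
t=3: π = [0.2244, 0.2704, 0.2536, 0.2516], E[r] = 2.3608, γ^t·E[r] = 1.208730, running G = 6.125690
t=4: π = [0.2233, 0.2719, 0.2543, 0.2505], E[r] = 2.3508, γ^t·E[r] = 0.962904, running G = 7.088594
t=5: π = [0.2229, 0.2718, 0.2548, 0.2505], E[r] = 2.3518, γ^t·E[r] = 0.770646, running G = 7.859239
t=6: π = [0.2229, 0.2718, 0.2548, 0.2505], E[r] = 2.3524, γ^t·E[r] = 0.616675, running G = 8.475914

G = 8.4759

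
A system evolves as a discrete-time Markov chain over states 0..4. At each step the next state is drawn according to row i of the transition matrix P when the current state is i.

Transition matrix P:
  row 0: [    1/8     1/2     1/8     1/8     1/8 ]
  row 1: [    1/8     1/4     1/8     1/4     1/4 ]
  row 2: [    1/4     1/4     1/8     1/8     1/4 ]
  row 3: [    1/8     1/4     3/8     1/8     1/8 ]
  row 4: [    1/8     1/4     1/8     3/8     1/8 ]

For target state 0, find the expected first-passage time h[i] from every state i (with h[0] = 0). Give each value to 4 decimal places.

First-step conditioning: h[0] = 0; for i ≠ 0, h[i] = 1 + Σ_k P[i][k]·h[k].
  h[1] = 1 + 1/4·h[1] + 1/8·h[2] + 1/4·h[3] + 1/4·h[4]
  h[2] = 1 + 1/4·h[1] + 1/8·h[2] + 1/8·h[3] + 1/4·h[4]
  h[3] = 1 + 1/4·h[1] + 3/8·h[2] + 1/8·h[3] + 1/8·h[4]
  h[4] = 1 + 1/4·h[1] + 1/8·h[2] + 3/8·h[3] + 1/8·h[4]
Solving the 4×4 linear system over states ≠ 0 gives exactly h = [0, 1348/199, 1184/199, 1312/199, 1344/199] (h[0] = 0 is the target).

h = [0.0000, 6.7739, 5.9497, 6.5930, 6.7538]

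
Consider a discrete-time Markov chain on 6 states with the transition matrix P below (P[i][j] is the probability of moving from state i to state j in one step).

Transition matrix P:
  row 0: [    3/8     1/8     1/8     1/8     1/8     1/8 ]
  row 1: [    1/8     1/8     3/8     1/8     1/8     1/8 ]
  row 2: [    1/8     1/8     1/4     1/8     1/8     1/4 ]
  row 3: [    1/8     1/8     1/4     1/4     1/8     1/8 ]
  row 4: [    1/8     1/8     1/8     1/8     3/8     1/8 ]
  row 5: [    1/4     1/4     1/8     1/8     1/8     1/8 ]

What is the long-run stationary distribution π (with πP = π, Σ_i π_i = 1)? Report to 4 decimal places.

π = [0.1918, 0.1438, 0.2044, 0.1429, 0.1667, 0.1505]

Balance equations π_j = Σ_i π_i·P[i][j]:
  π_0 = 3/8·π_0 + 1/8·π_1 + 1/8·π_2 + 1/8·π_3 + 1/8·π_4 + 1/4·π_5
  π_1 = 1/8·π_0 + 1/8·π_1 + 1/8·π_2 + 1/8·π_3 + 1/8·π_4 + 1/4·π_5
  π_2 = 1/8·π_0 + 3/8·π_1 + 1/4·π_2 + 1/4·π_3 + 1/8·π_4 + 1/8·π_5
  π_3 = 1/8·π_0 + 1/8·π_1 + 1/8·π_2 + 1/4·π_3 + 1/8·π_4 + 1/8·π_5
  π_4 = 1/8·π_0 + 1/8·π_1 + 1/8·π_2 + 1/8·π_3 + 3/8·π_4 + 1/8·π_5
  normalize: π_0 + π_1 + π_2 + π_3 + π_4 + π_5 = 1
Solving the linear system gives exactly π = [898/4683, 449/3122, 319/1561, 1/7, 1/6, 235/1561].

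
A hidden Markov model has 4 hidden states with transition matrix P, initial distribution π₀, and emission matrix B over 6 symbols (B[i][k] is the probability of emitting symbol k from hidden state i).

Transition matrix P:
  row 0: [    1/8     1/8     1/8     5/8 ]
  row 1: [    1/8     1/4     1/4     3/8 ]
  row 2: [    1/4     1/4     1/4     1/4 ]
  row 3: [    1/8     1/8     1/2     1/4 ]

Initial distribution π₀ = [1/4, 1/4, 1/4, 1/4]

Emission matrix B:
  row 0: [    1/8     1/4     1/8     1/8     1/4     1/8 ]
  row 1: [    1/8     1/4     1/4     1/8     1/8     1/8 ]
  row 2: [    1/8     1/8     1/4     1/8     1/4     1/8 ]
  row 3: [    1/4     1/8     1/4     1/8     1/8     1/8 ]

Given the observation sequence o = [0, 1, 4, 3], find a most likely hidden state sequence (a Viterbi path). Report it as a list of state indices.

t=0: δ = [3.125e-02, 3.125e-02, 3.125e-02, 6.250e-02]  (obs o_0=0)
t=1: δ = [1.953e-03, 1.953e-03, 3.906e-03, 2.441e-03]  ψ = [2, 1, 3, 0]  (obs o_1=1)
t=2: δ = [2.441e-04, 1.221e-04, 3.052e-04, 1.526e-04]  ψ = [2, 2, 3, 0]  (obs o_2=4)
t=3: δ = [9.537e-06, 9.537e-06, 9.537e-06, 1.907e-05]  ψ = [2, 2, 2, 0]  (obs o_3=3)
backtrack: best end state = 3; path = [3, 2, 0, 3]

path = [3, 2, 0, 3]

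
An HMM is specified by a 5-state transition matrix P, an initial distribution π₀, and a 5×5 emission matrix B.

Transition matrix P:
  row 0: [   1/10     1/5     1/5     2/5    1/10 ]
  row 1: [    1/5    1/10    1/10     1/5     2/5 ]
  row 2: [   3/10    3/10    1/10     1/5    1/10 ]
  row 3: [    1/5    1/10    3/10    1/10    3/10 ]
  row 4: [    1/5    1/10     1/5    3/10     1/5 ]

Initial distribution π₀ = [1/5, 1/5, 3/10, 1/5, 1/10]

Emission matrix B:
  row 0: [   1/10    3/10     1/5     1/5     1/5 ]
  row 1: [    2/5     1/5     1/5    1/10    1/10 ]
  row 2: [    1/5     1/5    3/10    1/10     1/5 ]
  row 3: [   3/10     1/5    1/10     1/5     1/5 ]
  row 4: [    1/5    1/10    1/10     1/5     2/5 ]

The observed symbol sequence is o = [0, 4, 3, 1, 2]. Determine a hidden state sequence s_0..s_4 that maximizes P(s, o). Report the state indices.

t=0: δ = [2.000e-02, 8.000e-02, 6.000e-02, 6.000e-02, 2.000e-02]  (obs o_0=0)
t=1: δ = [3.600e-03, 1.800e-03, 3.600e-03, 3.200e-03, 1.280e-02]  ψ = [2, 2, 3, 1, 1]  (obs o_1=4)
t=2: δ = [5.120e-04, 1.280e-04, 2.560e-04, 7.680e-04, 5.120e-04]  ψ = [4, 4, 4, 4, 4]  (obs o_2=3)
t=3: δ = [4.608e-05, 2.048e-05, 4.608e-05, 4.096e-05, 2.304e-05]  ψ = [3, 0, 3, 0, 3]  (obs o_3=1)
t=4: δ = [2.765e-06, 2.765e-06, 3.686e-06, 1.843e-06, 1.229e-06]  ψ = [2, 2, 3, 0, 3]  (obs o_4=2)
backtrack: best end state = 2; path = [1, 4, 0, 3, 2]

path = [1, 4, 0, 3, 2]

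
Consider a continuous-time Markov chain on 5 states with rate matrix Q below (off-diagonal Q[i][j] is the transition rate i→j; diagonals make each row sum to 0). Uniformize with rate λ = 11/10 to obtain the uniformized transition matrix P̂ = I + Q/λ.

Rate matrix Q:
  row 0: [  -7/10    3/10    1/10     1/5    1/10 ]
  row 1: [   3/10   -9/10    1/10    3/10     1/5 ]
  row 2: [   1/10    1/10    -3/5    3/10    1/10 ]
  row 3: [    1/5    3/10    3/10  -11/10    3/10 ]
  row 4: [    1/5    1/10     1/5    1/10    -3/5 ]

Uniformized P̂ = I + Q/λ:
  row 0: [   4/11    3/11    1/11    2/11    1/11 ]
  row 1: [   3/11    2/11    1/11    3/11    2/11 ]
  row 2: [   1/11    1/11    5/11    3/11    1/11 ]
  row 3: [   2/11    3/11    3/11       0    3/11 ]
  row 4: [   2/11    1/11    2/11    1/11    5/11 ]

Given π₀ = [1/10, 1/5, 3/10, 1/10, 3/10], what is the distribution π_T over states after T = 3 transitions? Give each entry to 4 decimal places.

π = [0.2138, 0.1739, 0.2261, 0.1689, 0.2173]

t=0: π = [0.1000, 0.2000, 0.3000, 0.1000, 0.3000]
t=1: π = [0.1909, 0.1455, 0.2455, 0.1818, 0.2364]
t=2: π = [0.2074, 0.1719, 0.2347, 0.1628, 0.2231]
t=3: π = [0.2138, 0.1739, 0.2261, 0.1689, 0.2173]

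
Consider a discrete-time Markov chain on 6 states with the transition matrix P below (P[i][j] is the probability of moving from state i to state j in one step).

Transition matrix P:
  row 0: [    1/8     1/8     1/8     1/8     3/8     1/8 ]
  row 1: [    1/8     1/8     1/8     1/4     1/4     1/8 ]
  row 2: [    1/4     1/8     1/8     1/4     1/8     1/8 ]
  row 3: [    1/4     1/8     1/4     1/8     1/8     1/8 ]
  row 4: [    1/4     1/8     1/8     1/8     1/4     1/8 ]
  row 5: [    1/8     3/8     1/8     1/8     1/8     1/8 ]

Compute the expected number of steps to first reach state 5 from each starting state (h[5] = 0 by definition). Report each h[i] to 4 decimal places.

h = [8.0000, 8.0000, 8.0000, 8.0000, 8.0000, 0.0000]

First-step conditioning: h[5] = 0; for i ≠ 5, h[i] = 1 + Σ_k P[i][k]·h[k].
  h[0] = 1 + 1/8·h[0] + 1/8·h[1] + 1/8·h[2] + 1/8·h[3] + 3/8·h[4]
  h[1] = 1 + 1/8·h[0] + 1/8·h[1] + 1/8·h[2] + 1/4·h[3] + 1/4·h[4]
  h[2] = 1 + 1/4·h[0] + 1/8·h[1] + 1/8·h[2] + 1/4·h[3] + 1/8·h[4]
  h[3] = 1 + 1/4·h[0] + 1/8·h[1] + 1/4·h[2] + 1/8·h[3] + 1/8·h[4]
  h[4] = 1 + 1/4·h[0] + 1/8·h[1] + 1/8·h[2] + 1/8·h[3] + 1/4·h[4]
Solving the 5×5 linear system over states ≠ 5 gives exactly h = [8, 8, 8, 8, 8, 0] (h[5] = 0 is the target).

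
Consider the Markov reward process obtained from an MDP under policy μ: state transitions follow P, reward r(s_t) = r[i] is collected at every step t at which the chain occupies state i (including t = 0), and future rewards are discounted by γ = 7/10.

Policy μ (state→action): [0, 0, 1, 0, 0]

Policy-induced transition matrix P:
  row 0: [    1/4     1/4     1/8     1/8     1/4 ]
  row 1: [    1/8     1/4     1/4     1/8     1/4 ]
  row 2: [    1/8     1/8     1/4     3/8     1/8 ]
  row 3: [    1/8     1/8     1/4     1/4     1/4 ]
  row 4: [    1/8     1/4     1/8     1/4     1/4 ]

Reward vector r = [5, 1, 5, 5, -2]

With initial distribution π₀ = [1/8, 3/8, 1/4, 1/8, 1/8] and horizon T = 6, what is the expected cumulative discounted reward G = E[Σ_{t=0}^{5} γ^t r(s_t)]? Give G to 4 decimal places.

t=0: π = [0.1250, 0.3750, 0.2500, 0.1250, 0.1250], E[r] = 2.6250, γ^t·E[r] = 2.625000, running G = 2.625000
t=1: π = [0.1406, 0.2031, 0.2188, 0.2188, 0.2188], E[r] = 2.6563, γ^t·E[r] = 1.859375, running G = 4.484375
t=2: π = [0.1426, 0.1953, 0.2051, 0.2344, 0.2227], E[r] = 2.6602, γ^t·E[r] = 1.303477, running G = 5.787852
t=3: π = [0.1428, 0.1951, 0.2043, 0.2334, 0.2244], E[r] = 2.6492, γ^t·E[r] = 0.908665, running G = 6.696517
t=4: π = [0.1429, 0.1953, 0.2041, 0.2333, 0.2245], E[r] = 2.6477, γ^t·E[r] = 0.635707, running G = 7.332224
t=5: π = [0.1429, 0.1953, 0.2041, 0.2332, 0.2245], E[r] = 2.6473, γ^t·E[r] = 0.444931, running G = 7.777154

G = 7.7772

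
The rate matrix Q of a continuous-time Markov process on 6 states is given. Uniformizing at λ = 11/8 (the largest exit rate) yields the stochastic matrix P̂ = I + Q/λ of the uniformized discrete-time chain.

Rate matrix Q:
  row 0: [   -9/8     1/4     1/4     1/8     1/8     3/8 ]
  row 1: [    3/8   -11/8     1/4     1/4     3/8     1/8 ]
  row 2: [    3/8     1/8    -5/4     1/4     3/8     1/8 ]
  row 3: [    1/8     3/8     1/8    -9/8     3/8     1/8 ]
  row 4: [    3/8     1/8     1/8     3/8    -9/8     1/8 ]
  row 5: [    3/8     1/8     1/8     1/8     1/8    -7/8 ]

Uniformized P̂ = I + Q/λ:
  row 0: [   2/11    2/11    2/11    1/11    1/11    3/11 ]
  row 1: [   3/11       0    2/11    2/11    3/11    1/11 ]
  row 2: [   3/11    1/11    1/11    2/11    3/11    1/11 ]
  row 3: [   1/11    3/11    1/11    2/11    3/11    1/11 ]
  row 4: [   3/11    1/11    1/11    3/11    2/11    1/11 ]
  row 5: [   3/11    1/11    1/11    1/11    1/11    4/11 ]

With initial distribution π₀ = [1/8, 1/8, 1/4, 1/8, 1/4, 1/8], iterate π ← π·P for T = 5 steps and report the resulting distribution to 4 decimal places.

π = [0.2230, 0.1289, 0.1229, 0.1618, 0.1828, 0.1805]

t=0: π = [0.1250, 0.1250, 0.2500, 0.1250, 0.2500, 0.1250]
t=1: π = [0.2386, 0.1136, 0.1136, 0.1818, 0.2045, 0.1477]
t=2: π = [0.2180, 0.1353, 0.1229, 0.1653, 0.1839, 0.1746]
t=3: π = [0.2229, 0.1285, 0.1230, 0.1628, 0.1846, 0.1782]
t=4: π = [0.2229, 0.1291, 0.1228, 0.1621, 0.1830, 0.1800]
t=5: π = [0.2230, 0.1289, 0.1229, 0.1618, 0.1828, 0.1805]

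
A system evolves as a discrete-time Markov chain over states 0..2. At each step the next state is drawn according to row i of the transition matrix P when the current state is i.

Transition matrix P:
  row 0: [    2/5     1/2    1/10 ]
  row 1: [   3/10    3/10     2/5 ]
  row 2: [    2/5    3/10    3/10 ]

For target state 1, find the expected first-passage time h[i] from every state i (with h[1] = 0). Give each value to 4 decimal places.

h = [2.1053, 0.0000, 2.6316]

First-step conditioning: h[1] = 0; for i ≠ 1, h[i] = 1 + Σ_k P[i][k]·h[k].
  h[0] = 1 + 2/5·h[0] + 1/10·h[2]
  h[2] = 1 + 2/5·h[0] + 3/10·h[2]
Solving the 2×2 linear system over states ≠ 1 gives exactly h = [40/19, 0, 50/19] (h[1] = 0 is the target).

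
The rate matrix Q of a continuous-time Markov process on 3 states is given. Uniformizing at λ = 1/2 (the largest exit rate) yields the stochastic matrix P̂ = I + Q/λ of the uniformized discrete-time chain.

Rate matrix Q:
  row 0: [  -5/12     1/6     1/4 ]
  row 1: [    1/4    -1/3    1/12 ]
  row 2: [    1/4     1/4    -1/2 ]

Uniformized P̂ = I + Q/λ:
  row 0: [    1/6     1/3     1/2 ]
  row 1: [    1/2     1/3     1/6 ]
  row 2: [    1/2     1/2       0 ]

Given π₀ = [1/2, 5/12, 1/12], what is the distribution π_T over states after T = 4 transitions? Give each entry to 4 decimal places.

t=0: π = [0.5000, 0.4167, 0.0833]
t=1: π = [0.3333, 0.3472, 0.3194]
t=2: π = [0.3889, 0.3866, 0.2245]
t=3: π = [0.3704, 0.3708, 0.2589]
t=4: π = [0.3765, 0.3765, 0.2470]

π = [0.3765, 0.3765, 0.2470]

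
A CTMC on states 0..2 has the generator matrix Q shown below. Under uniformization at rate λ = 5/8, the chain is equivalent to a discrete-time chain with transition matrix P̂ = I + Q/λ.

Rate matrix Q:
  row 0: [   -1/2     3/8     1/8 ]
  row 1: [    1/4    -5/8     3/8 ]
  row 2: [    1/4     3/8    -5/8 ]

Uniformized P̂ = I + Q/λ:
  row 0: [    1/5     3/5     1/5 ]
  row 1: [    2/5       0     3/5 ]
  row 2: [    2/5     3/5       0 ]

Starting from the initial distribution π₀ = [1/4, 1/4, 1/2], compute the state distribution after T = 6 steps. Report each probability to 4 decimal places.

π = [0.3333, 0.3692, 0.2975]

t=0: π = [0.2500, 0.2500, 0.5000]
t=1: π = [0.3500, 0.4500, 0.2000]
t=2: π = [0.3300, 0.3300, 0.3400]
t=3: π = [0.3340, 0.4020, 0.2640]
t=4: π = [0.3332, 0.3588, 0.3080]
t=5: π = [0.3334, 0.3847, 0.2819]
t=6: π = [0.3333, 0.3692, 0.2975]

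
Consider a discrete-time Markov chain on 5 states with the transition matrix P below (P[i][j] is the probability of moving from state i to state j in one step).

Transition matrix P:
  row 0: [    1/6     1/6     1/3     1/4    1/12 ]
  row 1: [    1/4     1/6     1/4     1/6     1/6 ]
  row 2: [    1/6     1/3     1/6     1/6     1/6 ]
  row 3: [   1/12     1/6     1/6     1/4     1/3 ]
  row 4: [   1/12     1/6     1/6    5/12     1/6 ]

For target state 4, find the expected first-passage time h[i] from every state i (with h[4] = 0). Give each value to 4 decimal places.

h = [5.7541, 5.4194, 5.3937, 4.3756, 0.0000]

First-step conditioning: h[4] = 0; for i ≠ 4, h[i] = 1 + Σ_k P[i][k]·h[k].
  h[0] = 1 + 1/6·h[0] + 1/6·h[1] + 1/3·h[2] + 1/4·h[3]
  h[1] = 1 + 1/4·h[0] + 1/6·h[1] + 1/4·h[2] + 1/6·h[3]
  h[2] = 1 + 1/6·h[0] + 1/3·h[1] + 1/6·h[2] + 1/6·h[3]
  h[3] = 1 + 1/12·h[0] + 1/6·h[1] + 1/6·h[2] + 1/4·h[3]
Solving the 4×4 linear system over states ≠ 4 gives exactly h = [6036/1049, 5685/1049, 5658/1049, 4590/1049, 0] (h[4] = 0 is the target).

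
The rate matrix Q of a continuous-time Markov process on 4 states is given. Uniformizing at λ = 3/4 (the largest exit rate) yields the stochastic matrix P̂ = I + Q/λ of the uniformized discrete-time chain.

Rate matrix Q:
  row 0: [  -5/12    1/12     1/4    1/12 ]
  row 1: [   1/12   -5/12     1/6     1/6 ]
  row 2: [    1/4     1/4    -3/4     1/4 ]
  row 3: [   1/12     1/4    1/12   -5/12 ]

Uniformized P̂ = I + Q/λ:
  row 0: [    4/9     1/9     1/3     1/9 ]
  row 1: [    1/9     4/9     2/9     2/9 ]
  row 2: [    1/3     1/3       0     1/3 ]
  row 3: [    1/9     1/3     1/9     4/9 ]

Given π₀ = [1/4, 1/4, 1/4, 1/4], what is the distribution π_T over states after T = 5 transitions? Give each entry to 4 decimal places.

t=0: π = [0.2500, 0.2500, 0.2500, 0.2500]
t=1: π = [0.2500, 0.3056, 0.1667, 0.2778]
t=2: π = [0.2315, 0.3117, 0.1821, 0.2747]
t=3: π = [0.2287, 0.3165, 0.1770, 0.2778]
t=4: π = [0.2267, 0.3177, 0.1775, 0.2782]
t=5: π = [0.2261, 0.3183, 0.1771, 0.2786]

π = [0.2261, 0.3183, 0.1771, 0.2786]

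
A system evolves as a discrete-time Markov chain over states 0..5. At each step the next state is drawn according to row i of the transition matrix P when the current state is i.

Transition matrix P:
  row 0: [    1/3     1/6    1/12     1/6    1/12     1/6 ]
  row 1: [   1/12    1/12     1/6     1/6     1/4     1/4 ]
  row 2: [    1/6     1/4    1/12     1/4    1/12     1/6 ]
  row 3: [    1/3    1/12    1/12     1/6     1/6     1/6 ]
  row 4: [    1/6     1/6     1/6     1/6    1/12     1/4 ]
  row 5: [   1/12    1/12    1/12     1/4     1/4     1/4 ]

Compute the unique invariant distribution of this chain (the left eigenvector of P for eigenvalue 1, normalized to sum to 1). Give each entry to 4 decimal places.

Balance equations π_j = Σ_i π_i·P[i][j]:
  π_0 = 1/3·π_0 + 1/12·π_1 + 1/6·π_2 + 1/3·π_3 + 1/6·π_4 + 1/12·π_5
  π_1 = 1/6·π_0 + 1/12·π_1 + 1/4·π_2 + 1/12·π_3 + 1/6·π_4 + 1/12·π_5
  π_2 = 1/12·π_0 + 1/6·π_1 + 1/12·π_2 + 1/12·π_3 + 1/6·π_4 + 1/12·π_5
  π_3 = 1/6·π_0 + 1/6·π_1 + 1/4·π_2 + 1/6·π_3 + 1/6·π_4 + 1/4·π_5
  π_4 = 1/12·π_0 + 1/4·π_1 + 1/12·π_2 + 1/6·π_3 + 1/12·π_4 + 1/4·π_5
  normalize: π_0 + π_1 + π_2 + π_3 + π_4 + π_5 = 1
Solving the linear system gives exactly π = [7121/34793, 4567/34793, 2375/22141, 46989/243551, 37980/243551, 50641/243551].

π = [0.2047, 0.1313, 0.1073, 0.1929, 0.1559, 0.2079]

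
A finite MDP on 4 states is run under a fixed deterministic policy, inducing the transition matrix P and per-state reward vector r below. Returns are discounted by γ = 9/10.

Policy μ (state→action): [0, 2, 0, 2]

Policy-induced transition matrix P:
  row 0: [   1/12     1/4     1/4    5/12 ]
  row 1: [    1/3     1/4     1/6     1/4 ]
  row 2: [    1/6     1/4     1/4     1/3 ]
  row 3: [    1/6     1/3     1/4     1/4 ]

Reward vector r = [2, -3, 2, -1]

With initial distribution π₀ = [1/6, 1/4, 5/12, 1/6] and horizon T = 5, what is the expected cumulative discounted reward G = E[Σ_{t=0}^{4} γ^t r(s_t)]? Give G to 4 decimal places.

G = -0.6000

t=0: π = [0.1667, 0.2500, 0.4167, 0.1667], E[r] = 0.2500, γ^t·E[r] = 0.250000, running G = 0.250000
t=1: π = [0.1944, 0.2639, 0.2292, 0.3125], E[r] = -0.2569, γ^t·E[r] = -0.231250, running G = 0.018750
t=2: π = [0.1944, 0.2760, 0.2280, 0.3015], E[r] = -0.2847, γ^t·E[r] = -0.230625, running G = -0.211875
t=3: π = [0.1965, 0.2751, 0.2270, 0.3014], E[r] = -0.2799, γ^t·E[r] = -0.204012, running G = -0.415887
t=4: π = [0.1961, 0.2751, 0.2271, 0.3017], E[r] = -0.2806, γ^t·E[r] = -0.184083, running G = -0.599969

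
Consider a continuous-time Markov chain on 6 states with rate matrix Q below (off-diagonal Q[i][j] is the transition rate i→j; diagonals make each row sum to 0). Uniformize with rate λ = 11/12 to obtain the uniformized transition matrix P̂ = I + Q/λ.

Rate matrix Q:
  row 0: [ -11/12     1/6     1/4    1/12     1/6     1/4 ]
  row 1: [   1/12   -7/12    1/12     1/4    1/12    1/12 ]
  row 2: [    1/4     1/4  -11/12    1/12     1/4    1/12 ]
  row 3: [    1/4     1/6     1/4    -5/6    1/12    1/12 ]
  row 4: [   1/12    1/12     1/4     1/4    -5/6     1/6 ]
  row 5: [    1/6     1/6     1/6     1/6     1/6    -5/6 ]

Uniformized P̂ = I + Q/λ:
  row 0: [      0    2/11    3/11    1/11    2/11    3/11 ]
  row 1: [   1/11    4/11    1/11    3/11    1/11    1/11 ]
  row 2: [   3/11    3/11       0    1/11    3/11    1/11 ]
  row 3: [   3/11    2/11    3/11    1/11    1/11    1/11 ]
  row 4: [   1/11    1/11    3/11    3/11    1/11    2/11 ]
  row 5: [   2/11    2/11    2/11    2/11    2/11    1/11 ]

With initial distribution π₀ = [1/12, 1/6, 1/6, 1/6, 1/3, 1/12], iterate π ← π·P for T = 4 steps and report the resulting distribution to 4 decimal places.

π = [0.1520, 0.2248, 0.1726, 0.1708, 0.1481, 0.1316]

t=0: π = [0.0833, 0.1667, 0.1667, 0.1667, 0.3333, 0.0833]
t=1: π = [0.1515, 0.1970, 0.1894, 0.1894, 0.1364, 0.1364]
t=2: π = [0.1584, 0.2225, 0.1729, 0.1639, 0.1515, 0.1309]
t=3: π = [0.1496, 0.2242, 0.1732, 0.1708, 0.1486, 0.1335]
t=4: π = [0.1520, 0.2248, 0.1726, 0.1708, 0.1481, 0.1316]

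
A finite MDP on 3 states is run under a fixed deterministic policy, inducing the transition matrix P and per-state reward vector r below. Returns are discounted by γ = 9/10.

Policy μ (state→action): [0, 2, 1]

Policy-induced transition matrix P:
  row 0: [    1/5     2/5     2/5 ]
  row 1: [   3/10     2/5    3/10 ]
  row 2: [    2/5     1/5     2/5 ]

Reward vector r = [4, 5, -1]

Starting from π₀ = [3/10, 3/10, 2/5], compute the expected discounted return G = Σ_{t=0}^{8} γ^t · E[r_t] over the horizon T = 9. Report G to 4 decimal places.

G = 15.0409

t=0: π = [0.3000, 0.3000, 0.4000], E[r] = 2.3000, γ^t·E[r] = 2.300000, running G = 2.300000
t=1: π = [0.3100, 0.3200, 0.3700], E[r] = 2.4700, γ^t·E[r] = 2.223000, running G = 4.523000
t=2: π = [0.3060, 0.3260, 0.3680], E[r] = 2.4860, γ^t·E[r] = 2.013660, running G = 6.536660
t=3: π = [0.3062, 0.3264, 0.3674], E[r] = 2.4894, γ^t·E[r] = 1.814773, running G = 8.351433
t=4: π = [0.3061, 0.3265, 0.3674], E[r] = 2.4897, γ^t·E[r] = 1.633505, running G = 9.984938
t=5: π = [0.3061, 0.3265, 0.3673], E[r] = 2.4898, γ^t·E[r] = 1.470195, running G = 11.455133
t=6: π = [0.3061, 0.3265, 0.3673], E[r] = 2.4898, γ^t·E[r] = 1.323179, running G = 12.778312
t=7: π = [0.3061, 0.3265, 0.3673], E[r] = 2.4898, γ^t·E[r] = 1.190862, running G = 13.969173
t=8: π = [0.3061, 0.3265, 0.3673], E[r] = 2.4898, γ^t·E[r] = 1.071775, running G = 15.040949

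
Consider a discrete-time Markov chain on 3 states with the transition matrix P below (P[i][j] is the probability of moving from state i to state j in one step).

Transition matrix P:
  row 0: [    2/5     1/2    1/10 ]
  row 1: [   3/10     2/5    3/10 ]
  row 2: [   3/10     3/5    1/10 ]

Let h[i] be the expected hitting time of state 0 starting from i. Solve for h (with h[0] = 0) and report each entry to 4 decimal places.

First-step conditioning: h[0] = 0; for i ≠ 0, h[i] = 1 + Σ_k P[i][k]·h[k].
  h[1] = 1 + 2/5·h[1] + 3/10·h[2]
  h[2] = 1 + 3/5·h[1] + 1/10·h[2]
Solving the 2×2 linear system over states ≠ 0 gives exactly h = [0, 10/3, 10/3] (h[0] = 0 is the target).

h = [0.0000, 3.3333, 3.3333]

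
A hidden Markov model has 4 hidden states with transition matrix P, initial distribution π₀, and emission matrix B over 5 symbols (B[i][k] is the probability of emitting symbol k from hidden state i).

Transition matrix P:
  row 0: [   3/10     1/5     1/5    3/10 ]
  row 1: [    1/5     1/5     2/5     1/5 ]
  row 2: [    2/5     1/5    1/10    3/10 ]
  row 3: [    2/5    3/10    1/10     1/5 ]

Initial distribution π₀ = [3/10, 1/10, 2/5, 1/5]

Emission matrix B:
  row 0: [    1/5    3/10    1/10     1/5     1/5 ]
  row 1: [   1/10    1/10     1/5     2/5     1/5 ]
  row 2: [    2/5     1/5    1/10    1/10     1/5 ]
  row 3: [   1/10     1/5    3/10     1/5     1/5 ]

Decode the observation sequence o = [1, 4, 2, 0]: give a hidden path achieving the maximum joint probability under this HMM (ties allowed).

t=0: δ = [9.000e-02, 1.000e-02, 8.000e-02, 4.000e-02]  (obs o_0=1)
t=1: δ = [6.400e-03, 3.600e-03, 3.600e-03, 5.400e-03]  ψ = [2, 0, 0, 0]  (obs o_1=4)
t=2: δ = [2.160e-04, 3.240e-04, 1.440e-04, 5.760e-04]  ψ = [3, 3, 1, 0]  (obs o_2=2)
t=3: δ = [4.608e-05, 1.728e-05, 5.184e-05, 1.152e-05]  ψ = [3, 3, 1, 3]  (obs o_3=0)
backtrack: best end state = 2; path = [0, 3, 1, 2]

path = [0, 3, 1, 2]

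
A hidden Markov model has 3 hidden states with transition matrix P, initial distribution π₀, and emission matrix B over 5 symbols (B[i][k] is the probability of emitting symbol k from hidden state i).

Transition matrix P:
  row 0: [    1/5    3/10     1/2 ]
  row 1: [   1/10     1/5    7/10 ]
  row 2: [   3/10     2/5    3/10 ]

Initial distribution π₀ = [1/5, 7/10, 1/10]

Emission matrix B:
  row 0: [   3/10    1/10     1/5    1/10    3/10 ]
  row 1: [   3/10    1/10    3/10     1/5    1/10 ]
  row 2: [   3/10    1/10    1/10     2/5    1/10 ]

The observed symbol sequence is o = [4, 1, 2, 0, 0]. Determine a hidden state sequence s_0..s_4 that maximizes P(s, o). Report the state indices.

path = [1, 2, 1, 2, 1]

t=0: δ = [6.000e-02, 7.000e-02, 1.000e-02]  (obs o_0=4)
t=1: δ = [1.200e-03, 1.800e-03, 4.900e-03]  ψ = [0, 0, 1]  (obs o_1=1)
t=2: δ = [2.940e-04, 5.880e-04, 1.470e-04]  ψ = [2, 2, 2]  (obs o_2=2)
t=3: δ = [1.764e-05, 3.528e-05, 1.235e-04]  ψ = [0, 1, 1]  (obs o_3=0)
t=4: δ = [1.111e-05, 1.482e-05, 1.111e-05]  ψ = [2, 2, 2]  (obs o_4=0)
backtrack: best end state = 1; path = [1, 2, 1, 2, 1]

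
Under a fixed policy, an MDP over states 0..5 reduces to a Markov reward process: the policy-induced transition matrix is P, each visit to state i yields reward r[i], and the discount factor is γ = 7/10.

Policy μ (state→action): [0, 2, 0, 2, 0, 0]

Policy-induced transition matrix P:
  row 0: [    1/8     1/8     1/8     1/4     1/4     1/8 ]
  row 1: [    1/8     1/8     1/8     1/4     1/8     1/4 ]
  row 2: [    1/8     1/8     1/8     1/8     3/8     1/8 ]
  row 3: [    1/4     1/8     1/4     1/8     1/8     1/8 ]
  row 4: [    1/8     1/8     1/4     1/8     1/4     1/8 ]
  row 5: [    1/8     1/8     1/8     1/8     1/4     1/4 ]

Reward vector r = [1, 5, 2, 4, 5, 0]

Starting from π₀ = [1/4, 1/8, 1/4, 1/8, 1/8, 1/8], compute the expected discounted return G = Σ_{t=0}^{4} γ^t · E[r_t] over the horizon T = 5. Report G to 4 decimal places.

G = 7.7548

t=0: π = [0.2500, 0.1250, 0.2500, 0.1250, 0.1250, 0.1250], E[r] = 2.5000, γ^t·E[r] = 2.500000, running G = 2.500000
t=1: π = [0.1406, 0.1250, 0.1563, 0.1719, 0.2500, 0.1563], E[r] = 3.0156, γ^t·E[r] = 2.110938, running G = 4.610938
t=2: π = [0.1465, 0.1250, 0.1777, 0.1582, 0.2324, 0.1602], E[r] = 2.9219, γ^t·E[r] = 1.431719, running G = 6.042656
t=3: π = [0.1448, 0.1250, 0.1738, 0.1589, 0.2368, 0.1606], E[r] = 2.9373, γ^t·E[r] = 1.007479, running G = 7.050135
t=4: π = [0.1449, 0.1250, 0.1745, 0.1587, 0.2362, 0.1607], E[r] = 2.9349, γ^t·E[r] = 0.704664, running G = 7.754799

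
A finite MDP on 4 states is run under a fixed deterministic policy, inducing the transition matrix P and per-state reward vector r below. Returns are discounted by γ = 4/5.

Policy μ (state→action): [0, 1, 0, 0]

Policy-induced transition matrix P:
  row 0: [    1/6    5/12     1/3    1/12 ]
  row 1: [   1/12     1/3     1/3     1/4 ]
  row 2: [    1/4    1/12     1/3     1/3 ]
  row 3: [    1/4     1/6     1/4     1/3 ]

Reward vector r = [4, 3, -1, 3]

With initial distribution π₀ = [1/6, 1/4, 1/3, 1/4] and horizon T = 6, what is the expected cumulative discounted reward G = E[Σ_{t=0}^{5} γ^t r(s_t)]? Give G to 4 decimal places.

G = 7.0766

t=0: π = [0.1667, 0.2500, 0.3333, 0.2500], E[r] = 1.8333, γ^t·E[r] = 1.833333, running G = 1.833333
t=1: π = [0.1944, 0.2222, 0.3125, 0.2708], E[r] = 1.9444, γ^t·E[r] = 1.555556, running G = 3.388889
t=2: π = [0.1968, 0.2263, 0.3108, 0.2662], E[r] = 1.9537, γ^t·E[r] = 1.250370, running G = 4.639259
t=3: π = [0.1959, 0.2277, 0.3111, 0.2653], E[r] = 1.9513, γ^t·E[r] = 0.999062, running G = 5.638321
t=4: π = [0.1957, 0.2277, 0.3112, 0.2654], E[r] = 1.9508, γ^t·E[r] = 0.799058, running G = 6.437379
t=5: π = [0.1957, 0.2276, 0.3112, 0.2654], E[r] = 1.9509, γ^t·E[r] = 0.639263, running G = 7.076642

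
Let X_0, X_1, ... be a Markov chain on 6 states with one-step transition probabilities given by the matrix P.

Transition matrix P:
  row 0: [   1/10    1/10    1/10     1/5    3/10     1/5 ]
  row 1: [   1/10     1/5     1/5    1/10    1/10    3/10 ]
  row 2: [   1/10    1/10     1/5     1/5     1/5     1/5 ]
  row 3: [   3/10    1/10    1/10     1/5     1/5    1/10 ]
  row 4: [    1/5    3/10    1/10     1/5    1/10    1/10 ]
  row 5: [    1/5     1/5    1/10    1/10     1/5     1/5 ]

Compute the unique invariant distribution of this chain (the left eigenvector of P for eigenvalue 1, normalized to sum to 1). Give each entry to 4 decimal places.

π = [0.1693, 0.1718, 0.1302, 0.1646, 0.1816, 0.1826]

Balance equations π_j = Σ_i π_i·P[i][j]:
  π_0 = 1/10·π_0 + 1/10·π_1 + 1/10·π_2 + 3/10·π_3 + 1/5·π_4 + 1/5·π_5
  π_1 = 1/10·π_0 + 1/5·π_1 + 1/10·π_2 + 1/10·π_3 + 3/10·π_4 + 1/5·π_5
  π_2 = 1/10·π_0 + 1/5·π_1 + 1/5·π_2 + 1/10·π_3 + 1/10·π_4 + 1/10·π_5
  π_3 = 1/5·π_0 + 1/10·π_1 + 1/5·π_2 + 1/5·π_3 + 1/5·π_4 + 1/10·π_5
  π_4 = 3/10·π_0 + 1/10·π_1 + 1/5·π_2 + 1/5·π_3 + 1/10·π_4 + 1/5·π_5
  normalize: π_0 + π_1 + π_2 + π_3 + π_4 + π_5 = 1
Solving the linear system gives exactly π = [4144/24473, 16813/97892, 12745/97892, 8055/48946, 17777/97892, 17871/97892].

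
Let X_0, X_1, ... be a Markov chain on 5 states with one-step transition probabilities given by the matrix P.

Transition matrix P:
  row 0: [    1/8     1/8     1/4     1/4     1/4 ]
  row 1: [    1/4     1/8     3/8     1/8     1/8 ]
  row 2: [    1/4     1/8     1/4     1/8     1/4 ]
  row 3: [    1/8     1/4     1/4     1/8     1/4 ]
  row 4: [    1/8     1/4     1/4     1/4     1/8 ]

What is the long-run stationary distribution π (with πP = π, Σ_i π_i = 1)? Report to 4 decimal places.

π = [0.1804, 0.1720, 0.2715, 0.1729, 0.2031]

Balance equations π_j = Σ_i π_i·P[i][j]:
  π_0 = 1/8·π_0 + 1/4·π_1 + 1/4·π_2 + 1/8·π_3 + 1/8·π_4
  π_1 = 1/8·π_0 + 1/8·π_1 + 1/8·π_2 + 1/4·π_3 + 1/4·π_4
  π_2 = 1/4·π_0 + 3/8·π_1 + 1/4·π_2 + 1/4·π_3 + 1/4·π_4
  π_3 = 1/4·π_0 + 1/8·π_1 + 1/8·π_2 + 1/8·π_3 + 1/4·π_4
  normalize: π_0 + π_1 + π_2 + π_3 + π_4 = 1
Solving the linear system gives exactly π = [107/593, 102/593, 161/593, 923/5337, 1084/5337].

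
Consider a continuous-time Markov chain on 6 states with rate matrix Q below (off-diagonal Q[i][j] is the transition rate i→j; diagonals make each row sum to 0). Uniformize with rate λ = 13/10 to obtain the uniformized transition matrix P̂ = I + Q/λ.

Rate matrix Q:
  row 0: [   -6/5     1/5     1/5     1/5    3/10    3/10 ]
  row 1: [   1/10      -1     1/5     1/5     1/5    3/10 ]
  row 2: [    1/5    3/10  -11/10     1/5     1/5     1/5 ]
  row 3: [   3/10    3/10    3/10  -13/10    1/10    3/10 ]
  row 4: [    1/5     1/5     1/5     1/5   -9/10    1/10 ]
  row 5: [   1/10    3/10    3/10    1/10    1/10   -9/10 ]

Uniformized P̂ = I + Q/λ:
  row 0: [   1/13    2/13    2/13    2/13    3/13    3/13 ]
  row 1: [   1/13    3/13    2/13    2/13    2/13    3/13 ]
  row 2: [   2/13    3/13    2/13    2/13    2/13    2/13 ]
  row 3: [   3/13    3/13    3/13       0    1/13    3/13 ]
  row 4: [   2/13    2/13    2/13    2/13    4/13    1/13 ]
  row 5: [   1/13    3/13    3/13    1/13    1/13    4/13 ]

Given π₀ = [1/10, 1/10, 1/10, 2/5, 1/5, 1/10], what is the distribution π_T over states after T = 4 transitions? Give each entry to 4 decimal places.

t=0: π = [0.1000, 0.1000, 0.1000, 0.4000, 0.2000, 0.1000]
t=1: π = [0.1615, 0.2077, 0.1923, 0.0846, 0.1538, 0.2000]
t=2: π = [0.1166, 0.2065, 0.1757, 0.1254, 0.1680, 0.2077]
t=3: π = [0.1227, 0.2089, 0.1795, 0.1186, 0.1630, 0.2074]
t=4: π = [0.1215, 0.2088, 0.1789, 0.1197, 0.1633, 0.2078]

π = [0.1215, 0.2088, 0.1789, 0.1197, 0.1633, 0.2078]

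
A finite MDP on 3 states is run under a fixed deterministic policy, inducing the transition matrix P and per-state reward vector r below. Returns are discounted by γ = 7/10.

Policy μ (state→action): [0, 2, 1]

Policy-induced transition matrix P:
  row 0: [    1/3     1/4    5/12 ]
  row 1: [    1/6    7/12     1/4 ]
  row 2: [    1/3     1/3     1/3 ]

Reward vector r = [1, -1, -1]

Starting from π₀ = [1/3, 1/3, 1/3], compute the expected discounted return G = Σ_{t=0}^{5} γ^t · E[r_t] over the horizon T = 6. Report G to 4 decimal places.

G = -1.2245

t=0: π = [0.3333, 0.3333, 0.3333], E[r] = -0.3333, γ^t·E[r] = -0.333333, running G = -0.333333
t=1: π = [0.2778, 0.3889, 0.3333], E[r] = -0.4444, γ^t·E[r] = -0.311111, running G = -0.644444
t=2: π = [0.2685, 0.4074, 0.3241], E[r] = -0.4630, γ^t·E[r] = -0.226852, running G = -0.871296
t=3: π = [0.2654, 0.4128, 0.3218], E[r] = -0.4691, γ^t·E[r] = -0.160914, running G = -1.032210
t=4: π = [0.2645, 0.4144, 0.3211], E[r] = -0.4709, γ^t·E[r] = -0.113072, running G = -1.145282
t=5: π = [0.2643, 0.4149, 0.3208], E[r] = -0.4715, γ^t·E[r] = -0.079240, running G = -1.224522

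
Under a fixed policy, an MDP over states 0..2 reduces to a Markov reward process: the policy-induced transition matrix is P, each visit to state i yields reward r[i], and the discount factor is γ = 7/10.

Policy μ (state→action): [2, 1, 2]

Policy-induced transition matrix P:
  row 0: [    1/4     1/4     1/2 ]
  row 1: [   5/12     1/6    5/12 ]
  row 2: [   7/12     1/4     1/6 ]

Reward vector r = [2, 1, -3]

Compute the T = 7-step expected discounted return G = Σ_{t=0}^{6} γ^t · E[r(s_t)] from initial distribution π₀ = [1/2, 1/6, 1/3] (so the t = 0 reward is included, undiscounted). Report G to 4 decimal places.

t=0: π = [0.5000, 0.1667, 0.3333], E[r] = 0.1667, γ^t·E[r] = 0.166667, running G = 0.166667
t=1: π = [0.3889, 0.2361, 0.3750], E[r] = -0.1111, γ^t·E[r] = -0.077778, running G = 0.088889
t=2: π = [0.4144, 0.2303, 0.3553], E[r] = -0.0069, γ^t·E[r] = -0.003403, running G = 0.085486
t=3: π = [0.4068, 0.2308, 0.3624], E[r] = -0.0426, γ^t·E[r] = -0.014622, running G = 0.070864
t=4: π = [0.4093, 0.2308, 0.3600], E[r] = -0.0307, γ^t·E[r] = -0.007360, running G = 0.063503
t=5: π = [0.4085, 0.2308, 0.3608], E[r] = -0.0347, γ^t·E[r] = -0.005824, running G = 0.057679
t=6: π = [0.4087, 0.2308, 0.3605], E[r] = -0.0333, γ^t·E[r] = -0.003920, running G = 0.053759

G = 0.0538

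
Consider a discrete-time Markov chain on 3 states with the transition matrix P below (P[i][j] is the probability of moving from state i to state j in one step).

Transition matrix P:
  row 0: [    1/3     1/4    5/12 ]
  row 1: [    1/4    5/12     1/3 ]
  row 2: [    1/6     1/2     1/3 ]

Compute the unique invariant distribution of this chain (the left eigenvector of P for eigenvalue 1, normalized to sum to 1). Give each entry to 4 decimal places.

π = [0.2406, 0.4060, 0.3534]

Balance equations π_j = Σ_i π_i·P[i][j]:
  π_0 = 1/3·π_0 + 1/4·π_1 + 1/6·π_2
  π_1 = 1/4·π_0 + 5/12·π_1 + 1/2·π_2
  normalize: π_0 + π_1 + π_2 = 1
Solving the linear system gives exactly π = [32/133, 54/133, 47/133].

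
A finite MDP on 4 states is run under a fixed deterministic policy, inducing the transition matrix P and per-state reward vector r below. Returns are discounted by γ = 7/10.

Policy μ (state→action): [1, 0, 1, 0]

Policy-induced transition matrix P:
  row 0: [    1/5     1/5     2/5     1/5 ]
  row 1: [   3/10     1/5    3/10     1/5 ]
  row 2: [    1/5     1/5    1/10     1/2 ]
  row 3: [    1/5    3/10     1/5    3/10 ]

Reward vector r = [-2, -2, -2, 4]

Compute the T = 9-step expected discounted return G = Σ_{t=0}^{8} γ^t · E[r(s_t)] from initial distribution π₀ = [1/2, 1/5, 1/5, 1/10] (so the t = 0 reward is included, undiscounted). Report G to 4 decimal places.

t=0: π = [0.5000, 0.2000, 0.2000, 0.1000], E[r] = -1.4000, γ^t·E[r] = -1.400000, running G = -1.400000
t=1: π = [0.2200, 0.2100, 0.3000, 0.2700], E[r] = -0.3800, γ^t·E[r] = -0.266000, running G = -1.666000
t=2: π = [0.2210, 0.2270, 0.2350, 0.3170], E[r] = -0.0980, γ^t·E[r] = -0.048020, running G = -1.714020
t=3: π = [0.2227, 0.2317, 0.2434, 0.3022], E[r] = -0.1868, γ^t·E[r] = -0.064072, running G = -1.778092
t=4: π = [0.2232, 0.2302, 0.2434, 0.3032], E[r] = -0.1806, γ^t·E[r] = -0.043352, running G = -1.821445
t=5: π = [0.2230, 0.2303, 0.2433, 0.3033], E[r] = -0.1800, γ^t·E[r] = -0.030251, running G = -1.851696
t=6: π = [0.2230, 0.2303, 0.2433, 0.3033], E[r] = -0.1800, γ^t·E[r] = -0.021180, running G = -1.872876
t=7: π = [0.2230, 0.2303, 0.2433, 0.3033], E[r] = -0.1801, γ^t·E[r] = -0.014828, running G = -1.887704
t=8: π = [0.2230, 0.2303, 0.2433, 0.3033], E[r] = -0.1800, γ^t·E[r] = -0.010379, running G = -1.898083

G = -1.8981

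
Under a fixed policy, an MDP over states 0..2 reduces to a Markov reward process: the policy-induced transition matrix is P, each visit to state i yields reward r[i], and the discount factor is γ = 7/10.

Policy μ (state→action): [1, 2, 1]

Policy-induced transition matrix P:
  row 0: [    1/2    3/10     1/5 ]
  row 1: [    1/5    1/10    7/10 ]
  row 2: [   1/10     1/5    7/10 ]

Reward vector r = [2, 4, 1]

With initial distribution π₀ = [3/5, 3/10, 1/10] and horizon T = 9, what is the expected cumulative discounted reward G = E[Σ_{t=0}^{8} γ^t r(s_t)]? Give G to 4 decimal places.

t=0: π = [0.6000, 0.3000, 0.1000], E[r] = 2.5000, γ^t·E[r] = 2.500000, running G = 2.500000
t=1: π = [0.3700, 0.2300, 0.4000], E[r] = 2.0600, γ^t·E[r] = 1.442000, running G = 3.942000
t=2: π = [0.2710, 0.2140, 0.5150], E[r] = 1.9130, γ^t·E[r] = 0.937370, running G = 4.879370
t=3: π = [0.2298, 0.2057, 0.5645], E[r] = 1.8469, γ^t·E[r] = 0.633487, running G = 5.512857
t=4: π = [0.2125, 0.2024, 0.5851], E[r] = 1.8197, γ^t·E[r] = 0.436915, running G = 5.949771
t=5: π = [0.2052, 0.2010, 0.5938], E[r] = 1.8083, γ^t·E[r] = 0.303914, running G = 6.253686
t=6: π = [0.2022, 0.2004, 0.5974], E[r] = 1.8035, γ^t·E[r] = 0.212176, running G = 6.465862
t=7: π = [0.2009, 0.2002, 0.5989], E[r] = 1.8015, γ^t·E[r] = 0.148357, running G = 6.614219
t=8: π = [0.2004, 0.2001, 0.5995], E[r] = 1.8006, γ^t·E[r] = 0.103802, running G = 6.718021

G = 6.7180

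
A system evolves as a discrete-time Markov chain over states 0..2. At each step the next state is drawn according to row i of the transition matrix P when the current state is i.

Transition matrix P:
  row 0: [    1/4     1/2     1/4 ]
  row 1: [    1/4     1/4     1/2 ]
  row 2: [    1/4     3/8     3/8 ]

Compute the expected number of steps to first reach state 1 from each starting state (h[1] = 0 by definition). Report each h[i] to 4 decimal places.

h = [2.1538, 0.0000, 2.4615]

First-step conditioning: h[1] = 0; for i ≠ 1, h[i] = 1 + Σ_k P[i][k]·h[k].
  h[0] = 1 + 1/4·h[0] + 1/4·h[2]
  h[2] = 1 + 1/4·h[0] + 3/8·h[2]
Solving the 2×2 linear system over states ≠ 1 gives exactly h = [28/13, 0, 32/13] (h[1] = 0 is the target).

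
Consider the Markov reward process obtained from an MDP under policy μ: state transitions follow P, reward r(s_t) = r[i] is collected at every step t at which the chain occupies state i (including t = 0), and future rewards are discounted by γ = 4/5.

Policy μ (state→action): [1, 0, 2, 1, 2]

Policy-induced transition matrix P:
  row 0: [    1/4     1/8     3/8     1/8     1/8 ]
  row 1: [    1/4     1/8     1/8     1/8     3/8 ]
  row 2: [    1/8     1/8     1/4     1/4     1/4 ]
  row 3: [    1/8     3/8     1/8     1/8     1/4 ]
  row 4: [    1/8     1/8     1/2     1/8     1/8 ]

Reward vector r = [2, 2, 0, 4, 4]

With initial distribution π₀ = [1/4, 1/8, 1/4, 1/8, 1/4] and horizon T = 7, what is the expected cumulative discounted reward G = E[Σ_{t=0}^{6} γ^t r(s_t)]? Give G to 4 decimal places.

G = 8.6540

t=0: π = [0.2500, 0.1250, 0.2500, 0.1250, 0.2500], E[r] = 2.2500, γ^t·E[r] = 2.250000, running G = 2.250000
t=1: π = [0.1719, 0.1563, 0.3125, 0.1563, 0.2031], E[r] = 2.0938, γ^t·E[r] = 1.675000, running G = 3.925000
t=2: π = [0.1660, 0.1641, 0.2832, 0.1641, 0.2227], E[r] = 2.2070, γ^t·E[r] = 1.412500, running G = 5.337500
t=3: π = [0.1663, 0.1660, 0.2854, 0.1604, 0.2219], E[r] = 2.1938, γ^t·E[r] = 1.123250, running G = 6.460750
t=4: π = [0.1665, 0.1651, 0.2855, 0.1607, 0.2222], E[r] = 2.1949, γ^t·E[r] = 0.899025, running G = 7.359775
t=5: π = [0.1665, 0.1652, 0.2857, 0.1607, 0.2220], E[r] = 2.1941, γ^t·E[r] = 0.718978, running G = 8.078753
t=6: π = [0.1665, 0.1652, 0.2856, 0.1607, 0.2221], E[r] = 2.1944, γ^t·E[r] = 0.575251, running G = 8.654004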